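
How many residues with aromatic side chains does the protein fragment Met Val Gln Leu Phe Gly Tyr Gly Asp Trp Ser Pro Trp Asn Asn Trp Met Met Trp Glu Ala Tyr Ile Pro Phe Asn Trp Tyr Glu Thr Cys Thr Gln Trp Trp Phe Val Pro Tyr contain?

The aromatic amino acids are Phe (F, benzyl), Trp (W, indole), and Tyr (Y, phenol).
Matching residues: Phe5, Tyr7, Trp10, Trp13, Trp16, Trp19, Tyr22, Phe25, Trp27, Tyr28, Trp34, Trp35, Phe36, Tyr39.

14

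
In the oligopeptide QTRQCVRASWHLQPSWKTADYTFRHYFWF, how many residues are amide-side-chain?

The amide-side-chain residues are Asn (N) and Gln (Q).
Matching residues: Q1, Q4, Q13.

3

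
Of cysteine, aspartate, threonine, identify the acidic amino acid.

aspartate

Only D (aspartate) and E (glutamate) carry a side-chain carboxylic acid.
Of the listed options, only aspartate belongs to this group.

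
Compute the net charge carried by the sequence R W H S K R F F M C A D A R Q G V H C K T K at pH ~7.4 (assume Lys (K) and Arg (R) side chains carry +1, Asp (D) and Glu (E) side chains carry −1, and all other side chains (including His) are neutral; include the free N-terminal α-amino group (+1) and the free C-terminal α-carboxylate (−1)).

Positive (K, R): R1, K5, R6, R14, K20, K22 → +6.
Negative (D, E): D12 → −1.
The N-terminus (+1) and C-terminus (−1) cancel.
Net charge = (+6) + (−1) = +5.

+5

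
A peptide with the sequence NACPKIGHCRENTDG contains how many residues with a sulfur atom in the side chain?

2

Cysteine (C, thiol) and methionine (M, thioether) are the two sulfur-containing amino acids.
Matching residues: C3, C9.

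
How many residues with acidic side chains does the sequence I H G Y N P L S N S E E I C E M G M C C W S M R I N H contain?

The acidic residues are Asp (D) and Glu (E), whose side chains end in a carboxylate group.
Matching residues: E11, E12, E15.

3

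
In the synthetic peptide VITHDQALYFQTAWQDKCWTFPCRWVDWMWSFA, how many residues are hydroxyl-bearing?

5

Serine (S), threonine (T), and tyrosine (Y) each carry a hydroxyl group on the side chain.
Matching residues: T3, Y9, T12, T20, S31.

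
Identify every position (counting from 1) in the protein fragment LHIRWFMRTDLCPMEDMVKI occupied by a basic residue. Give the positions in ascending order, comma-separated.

K, R, and H are the three residues with basic side chains (ε-amine, guanidinium, and imidazole respectively).
Matching residues: H2, R4, R8, K19.

2, 4, 8, 19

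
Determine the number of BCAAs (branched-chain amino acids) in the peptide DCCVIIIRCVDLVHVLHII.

Valine (V), leucine (L), and isoleucine (I) are the branched-chain amino acids.
Matching residues: V4, I5, I6, I7, V10, L12, V13, V15, L16, I18, I19.

11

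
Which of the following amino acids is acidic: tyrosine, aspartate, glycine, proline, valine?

aspartate

The acidic residues are Asp (D) and Glu (E), whose side chains end in a carboxylate group.
Of the listed options, only aspartate belongs to this group.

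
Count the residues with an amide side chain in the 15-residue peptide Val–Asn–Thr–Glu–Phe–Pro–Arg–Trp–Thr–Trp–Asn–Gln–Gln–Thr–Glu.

4

The amide-side-chain residues are Asn (N) and Gln (Q).
Matching residues: Asn2, Asn11, Gln12, Gln13.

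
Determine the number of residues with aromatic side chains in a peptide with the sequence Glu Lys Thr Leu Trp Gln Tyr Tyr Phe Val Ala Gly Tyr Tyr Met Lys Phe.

The aromatic amino acids are Phe (F, benzyl), Trp (W, indole), and Tyr (Y, phenol).
Matching residues: Trp5, Tyr7, Tyr8, Phe9, Tyr13, Tyr14, Phe17.

7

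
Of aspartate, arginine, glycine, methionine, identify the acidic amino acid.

Aspartate (D) and glutamate (E) have carboxylic-acid side chains and are the acidic amino acids.
Of the listed options, only aspartate belongs to this group.

aspartate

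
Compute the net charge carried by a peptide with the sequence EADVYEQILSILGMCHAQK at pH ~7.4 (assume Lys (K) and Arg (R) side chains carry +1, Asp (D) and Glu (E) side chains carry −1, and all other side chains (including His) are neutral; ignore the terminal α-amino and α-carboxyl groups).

-2

Positive (K, R): K19 → +1.
Negative (D, E): E1, D3, E6 → −3.
Net charge = (+1) + (−3) = −2.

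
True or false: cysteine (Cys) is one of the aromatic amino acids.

False

F, W, and Y each carry an aromatic ring on the side chain.
Cysteine is not in this group.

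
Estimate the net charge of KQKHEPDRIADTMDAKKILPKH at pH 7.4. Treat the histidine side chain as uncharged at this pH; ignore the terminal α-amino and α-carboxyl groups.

At pH ~7.4 the Lys and Arg side chains are protonated (+1), the Asp and Glu side chains are deprotonated (−1), and with His taken as neutral all other side chains carry no charge.
Positive (K, R): K1, K3, R8, K16, K17, K21 → +6.
Negative (D, E): E5, D7, D11, D14 → −4.
Net charge = (+6) + (−4) = +2.

+2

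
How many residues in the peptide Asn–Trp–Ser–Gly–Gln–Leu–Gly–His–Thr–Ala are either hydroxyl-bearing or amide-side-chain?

4

Hydroxyl-bearing: S, T, Y. Amide-side-chain: N, Q.
Hydroxyl-bearing residues here: Ser3, Thr9 (2).
Amide-side-chain residues here: Asn1, Gln5 (2).
The two groups share no amino acid, so total = 2 + 2 = 4.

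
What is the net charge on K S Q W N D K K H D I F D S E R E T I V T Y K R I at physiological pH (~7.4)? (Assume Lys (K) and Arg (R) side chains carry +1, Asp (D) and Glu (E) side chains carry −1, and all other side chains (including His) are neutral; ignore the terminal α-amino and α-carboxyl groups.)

+1

Positive (K, R): K1, K7, K8, R16, K23, R24 → +6.
Negative (D, E): D6, D10, D13, E15, E17 → −5.
Net charge = (+6) + (−5) = +1.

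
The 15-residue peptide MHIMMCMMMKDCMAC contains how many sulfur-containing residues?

10

Cysteine (C, thiol) and methionine (M, thioether) are the two sulfur-containing amino acids.
Matching residues: M1, M4, M5, C6, M7, M8, M9, C12, M13, C15.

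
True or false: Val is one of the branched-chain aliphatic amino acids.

Valine (V), leucine (L), and isoleucine (I) are the branched-chain amino acids.
Valine is in this group.

True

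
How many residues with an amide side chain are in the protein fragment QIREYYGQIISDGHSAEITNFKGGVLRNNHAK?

Only N (asparagine) and Q (glutamine) carry a side-chain carboxamide.
Matching residues: Q1, Q8, N20, N28, N29.

5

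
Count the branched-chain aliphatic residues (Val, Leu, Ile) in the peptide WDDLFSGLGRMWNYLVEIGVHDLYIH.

8

Matching residues: L4, L8, L15, V16, I18, V20, L23, I25.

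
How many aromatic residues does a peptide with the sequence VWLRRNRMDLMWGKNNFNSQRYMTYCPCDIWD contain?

6

Phenylalanine (F), tryptophan (W), and tyrosine (Y) have aromatic ring side chains.
Matching residues: W2, W12, F17, Y22, Y25, W31.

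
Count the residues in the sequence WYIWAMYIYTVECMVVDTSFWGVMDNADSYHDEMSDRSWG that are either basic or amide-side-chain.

Basic: H, K, R. Amide-side-chain: N, Q.
Basic residues here: H31, R37 (2).
Amide-side-chain residues here: N26 (1).
The two groups share no amino acid, so total = 2 + 1 = 3.

3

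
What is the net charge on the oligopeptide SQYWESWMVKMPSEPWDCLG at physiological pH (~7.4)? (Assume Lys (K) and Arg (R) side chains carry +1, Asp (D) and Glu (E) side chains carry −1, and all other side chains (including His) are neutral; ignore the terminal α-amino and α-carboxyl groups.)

-2

Positive (K, R): K10 → +1.
Negative (D, E): E5, E14, D17 → −3.
Net charge = (+1) + (−3) = −2.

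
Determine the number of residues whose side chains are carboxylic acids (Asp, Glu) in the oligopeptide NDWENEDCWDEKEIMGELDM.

Matching residues: D2, E4, E6, D7, D10, E11, E13, E17, D19.

9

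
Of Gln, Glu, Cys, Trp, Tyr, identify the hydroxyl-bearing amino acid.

Tyr

S, T, and Y are the three residues with a side-chain hydroxyl.
Of the listed options, only Tyr belongs to this group.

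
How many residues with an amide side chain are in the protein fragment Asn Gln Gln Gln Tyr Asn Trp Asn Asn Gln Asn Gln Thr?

10

The amide-side-chain residues are Asn (N) and Gln (Q).
Matching residues: Asn1, Gln2, Gln3, Gln4, Asn6, Asn8, Asn9, Gln10, Asn11, Gln12.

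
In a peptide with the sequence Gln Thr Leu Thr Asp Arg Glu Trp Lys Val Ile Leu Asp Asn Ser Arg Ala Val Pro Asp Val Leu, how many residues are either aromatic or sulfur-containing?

Aromatic: F, W, Y. Sulfur-containing: C, M.
Aromatic residues here: Trp8 (1).
Sulfur-containing residues here: none (0).
The two groups share no amino acid, so total = 1 + 0 = 1.

1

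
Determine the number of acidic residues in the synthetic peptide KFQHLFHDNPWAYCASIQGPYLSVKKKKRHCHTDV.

Only D (aspartate) and E (glutamate) carry a side-chain carboxylic acid.
Matching residues: D8, D34.

2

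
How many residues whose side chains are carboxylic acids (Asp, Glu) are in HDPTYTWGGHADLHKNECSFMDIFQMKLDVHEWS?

6

Matching residues: D2, D12, E17, D22, D29, E32.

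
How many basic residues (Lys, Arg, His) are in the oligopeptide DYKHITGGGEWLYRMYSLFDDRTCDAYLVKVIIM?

5

Matching residues: K3, H4, R14, R22, K30.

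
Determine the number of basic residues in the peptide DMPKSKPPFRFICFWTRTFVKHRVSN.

Lysine (K), arginine (R), and histidine (H) have basic, nitrogen-containing side chains.
Matching residues: K4, K6, R10, R17, K21, H22, R23.

7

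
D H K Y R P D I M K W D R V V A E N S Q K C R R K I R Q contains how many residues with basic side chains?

10

Lysine (K), arginine (R), and histidine (H) have basic, nitrogen-containing side chains.
Matching residues: H2, K3, R5, K10, R13, K21, R23, R24, K25, R27.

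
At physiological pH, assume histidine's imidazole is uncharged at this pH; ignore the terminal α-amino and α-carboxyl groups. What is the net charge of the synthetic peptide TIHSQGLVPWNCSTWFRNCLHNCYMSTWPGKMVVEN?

At pH ~7.4 the Lys and Arg side chains are protonated (+1), the Asp and Glu side chains are deprotonated (−1), and with His taken as neutral all other side chains carry no charge.
Positive (K, R): R17, K31 → +2.
Negative (D, E): E35 → −1.
Net charge = (+2) + (−1) = +1.

+1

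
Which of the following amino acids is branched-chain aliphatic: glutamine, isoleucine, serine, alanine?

Valine (V), leucine (L), and isoleucine (I) are the branched-chain amino acids.
Of the listed options, only isoleucine belongs to this group.

isoleucine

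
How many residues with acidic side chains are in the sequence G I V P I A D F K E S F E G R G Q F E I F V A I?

The acidic residues are Asp (D) and Glu (E), whose side chains end in a carboxylate group.
Matching residues: D7, E10, E13, E19.

4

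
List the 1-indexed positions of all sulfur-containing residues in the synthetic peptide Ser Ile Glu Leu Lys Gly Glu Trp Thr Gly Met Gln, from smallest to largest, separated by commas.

11

The sulfur-bearing residues are cysteine (–SH) and methionine (–S–CH₃).
Matching residues: Met11.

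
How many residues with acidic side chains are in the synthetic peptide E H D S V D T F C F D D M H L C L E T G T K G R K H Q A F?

Aspartate (D) and glutamate (E) have carboxylic-acid side chains and are the acidic amino acids.
Matching residues: E1, D3, D6, D11, D12, E18.

6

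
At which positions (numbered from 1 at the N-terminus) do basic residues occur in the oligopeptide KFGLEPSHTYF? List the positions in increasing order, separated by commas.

1, 8

K, R, and H are the three residues with basic side chains (ε-amine, guanidinium, and imidazole respectively).
Matching residues: K1, H8.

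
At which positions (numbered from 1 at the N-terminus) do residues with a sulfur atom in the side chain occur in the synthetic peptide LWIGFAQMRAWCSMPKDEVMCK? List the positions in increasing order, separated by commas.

8, 12, 14, 20, 21

The sulfur-bearing residues are cysteine (–SH) and methionine (–S–CH₃).
Matching residues: M8, C12, M14, M20, C21.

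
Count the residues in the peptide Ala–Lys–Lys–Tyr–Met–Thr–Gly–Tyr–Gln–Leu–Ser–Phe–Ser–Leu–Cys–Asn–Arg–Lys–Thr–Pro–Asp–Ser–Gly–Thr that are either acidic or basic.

Acidic: D, E. Basic: H, K, R.
Acidic residues here: Asp21 (1).
Basic residues here: Lys2, Lys3, Arg17, Lys18 (4).
The two groups share no amino acid, so total = 1 + 4 = 5.

5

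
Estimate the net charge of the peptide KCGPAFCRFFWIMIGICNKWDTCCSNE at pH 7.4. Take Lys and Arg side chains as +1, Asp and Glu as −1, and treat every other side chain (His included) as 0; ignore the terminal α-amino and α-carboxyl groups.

Positive (K, R): K1, R8, K19 → +3.
Negative (D, E): D21, E27 → −2.
Net charge = (+3) + (−2) = +1.

+1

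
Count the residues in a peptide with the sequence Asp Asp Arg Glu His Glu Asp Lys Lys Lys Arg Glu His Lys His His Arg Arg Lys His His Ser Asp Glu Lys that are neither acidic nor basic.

1

Acidic: D, E. Basic: K, R, H. All other residues are neither.
Matching residues: Ser22.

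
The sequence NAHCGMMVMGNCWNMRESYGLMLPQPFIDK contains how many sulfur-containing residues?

Cysteine (C, thiol) and methionine (M, thioether) are the two sulfur-containing amino acids.
Matching residues: C4, M6, M7, M9, C12, M15, M22.

7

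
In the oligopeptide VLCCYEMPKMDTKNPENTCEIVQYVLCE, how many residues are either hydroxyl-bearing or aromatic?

Hydroxyl-bearing: S, T, Y. Aromatic: F, W, Y.
Hydroxyl-bearing residues here: Y5, T12, T18, Y24 (4).
Aromatic residues here: Y5, Y24 (2).
Y is in both groups, so the 2 Y residues must not be double-counted.
Total = 4 + 2 − 2 = 4.

4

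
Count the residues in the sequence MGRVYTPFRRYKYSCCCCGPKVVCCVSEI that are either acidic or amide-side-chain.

Acidic: D, E. Amide-side-chain: N, Q.
Acidic residues here: E28 (1).
Amide-side-chain residues here: none (0).
The two groups share no amino acid, so total = 1 + 0 = 1.

1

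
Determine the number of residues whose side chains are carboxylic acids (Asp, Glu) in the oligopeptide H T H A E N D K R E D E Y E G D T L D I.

Matching residues: E5, D7, E10, D11, E12, E14, D16, D19.

8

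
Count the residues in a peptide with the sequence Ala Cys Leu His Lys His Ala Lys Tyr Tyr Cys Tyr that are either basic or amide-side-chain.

Basic: H, K, R. Amide-side-chain: N, Q.
Basic residues here: His4, Lys5, His6, Lys8 (4).
Amide-side-chain residues here: none (0).
The two groups share no amino acid, so total = 4 + 0 = 4.

4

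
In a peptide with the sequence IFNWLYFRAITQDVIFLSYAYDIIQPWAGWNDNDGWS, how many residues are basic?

1

Lysine (K), arginine (R), and histidine (H) have basic, nitrogen-containing side chains.
Matching residues: R8.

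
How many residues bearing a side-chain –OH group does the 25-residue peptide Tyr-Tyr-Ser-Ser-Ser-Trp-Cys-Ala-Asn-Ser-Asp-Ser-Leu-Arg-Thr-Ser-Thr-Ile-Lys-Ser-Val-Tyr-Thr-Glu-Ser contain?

The –OH-bearing residues are Ser, Thr (aliphatic alcohols), and Tyr (phenol).
Matching residues: Tyr1, Tyr2, Ser3, Ser4, Ser5, Ser10, Ser12, Thr15, Ser16, Thr17, Ser20, Tyr22, Thr23, Ser25.

14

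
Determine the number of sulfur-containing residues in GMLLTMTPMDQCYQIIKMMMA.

The sulfur-bearing residues are cysteine (–SH) and methionine (–S–CH₃).
Matching residues: M2, M6, M9, C12, M18, M19, M20.

7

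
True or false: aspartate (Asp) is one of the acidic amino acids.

True

Only D (aspartate) and E (glutamate) carry a side-chain carboxylic acid.
Aspartate is in this group.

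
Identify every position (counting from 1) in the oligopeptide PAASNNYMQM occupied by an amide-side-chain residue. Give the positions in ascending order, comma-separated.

Matching residues: N5, N6, Q9.

5, 6, 9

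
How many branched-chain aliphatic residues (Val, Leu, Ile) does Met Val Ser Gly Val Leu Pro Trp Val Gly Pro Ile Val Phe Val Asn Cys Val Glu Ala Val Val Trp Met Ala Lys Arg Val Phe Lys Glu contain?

Matching residues: Val2, Val5, Leu6, Val9, Ile12, Val13, Val15, Val18, Val21, Val22, Val28.

11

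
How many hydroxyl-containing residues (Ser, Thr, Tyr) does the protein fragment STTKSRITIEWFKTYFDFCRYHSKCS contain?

Matching residues: S1, T2, T3, S5, T8, T14, Y15, Y21, S23, S26.

10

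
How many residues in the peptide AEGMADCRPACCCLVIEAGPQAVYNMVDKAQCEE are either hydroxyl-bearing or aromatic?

1

Hydroxyl-bearing: S, T, Y. Aromatic: F, W, Y.
Hydroxyl-bearing residues here: Y24 (1).
Aromatic residues here: Y24 (1).
Y is in both groups, so the 1 Y residue must not be double-counted.
Total = 1 + 1 − 1 = 1.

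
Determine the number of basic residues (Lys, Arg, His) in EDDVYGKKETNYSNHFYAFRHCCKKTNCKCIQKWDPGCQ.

Matching residues: K7, K8, H15, R20, H21, K24, K25, K29, K33.

9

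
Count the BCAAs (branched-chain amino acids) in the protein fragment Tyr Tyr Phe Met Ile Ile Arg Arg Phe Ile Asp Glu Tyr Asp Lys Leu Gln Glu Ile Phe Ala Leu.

The BCAAs are Val, Leu, and Ile — aliphatic side chains with a branch point.
Matching residues: Ile5, Ile6, Ile10, Leu16, Ile19, Leu22.

6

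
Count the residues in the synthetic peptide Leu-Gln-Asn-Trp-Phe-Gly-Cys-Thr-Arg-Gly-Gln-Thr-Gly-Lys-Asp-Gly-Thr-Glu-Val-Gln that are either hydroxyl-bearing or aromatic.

Hydroxyl-bearing: S, T, Y. Aromatic: F, W, Y.
Hydroxyl-bearing residues here: Thr8, Thr12, Thr17 (3).
Aromatic residues here: Trp4, Phe5 (2).
(Y belongs to both groups, but none appear in this sequence.) Total = 3 + 2 = 5.

5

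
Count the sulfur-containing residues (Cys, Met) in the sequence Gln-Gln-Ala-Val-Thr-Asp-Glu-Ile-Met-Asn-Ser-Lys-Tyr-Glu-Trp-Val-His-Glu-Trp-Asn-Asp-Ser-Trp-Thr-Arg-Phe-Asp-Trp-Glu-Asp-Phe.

Matching residues: Met9.

1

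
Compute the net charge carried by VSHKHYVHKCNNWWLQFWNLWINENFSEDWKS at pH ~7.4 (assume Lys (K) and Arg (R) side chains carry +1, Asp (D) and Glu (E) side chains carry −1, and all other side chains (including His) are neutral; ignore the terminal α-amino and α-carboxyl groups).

Positive (K, R): K4, K9, K31 → +3.
Negative (D, E): E24, E28, D29 → −3.
Net charge = (+3) + (−3) = 0.

0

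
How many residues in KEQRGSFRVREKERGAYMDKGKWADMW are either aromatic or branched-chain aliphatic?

5

Aromatic: F, W, Y. Branched-chain aliphatic: I, L, V.
Aromatic residues here: F7, Y17, W23, W27 (4).
Branched-chain aliphatic residues here: V9 (1).
The two groups share no amino acid, so total = 4 + 1 = 5.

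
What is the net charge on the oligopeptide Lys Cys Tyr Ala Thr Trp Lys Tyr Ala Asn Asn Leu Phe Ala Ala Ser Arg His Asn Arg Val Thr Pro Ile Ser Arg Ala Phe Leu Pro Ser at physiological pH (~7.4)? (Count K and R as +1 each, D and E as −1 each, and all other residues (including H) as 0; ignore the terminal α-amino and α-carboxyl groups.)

Positive (K, R): Lys1, Lys7, Arg17, Arg20, Arg26 → +5.
Negative (D, E): none → −0.
Net charge = (+5) + (−0) = +5.

+5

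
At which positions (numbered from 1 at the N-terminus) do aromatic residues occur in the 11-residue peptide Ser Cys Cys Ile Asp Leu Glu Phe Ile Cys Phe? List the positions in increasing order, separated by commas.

Phenylalanine (F), tryptophan (W), and tyrosine (Y) have aromatic ring side chains.
Matching residues: Phe8, Phe11.

8, 11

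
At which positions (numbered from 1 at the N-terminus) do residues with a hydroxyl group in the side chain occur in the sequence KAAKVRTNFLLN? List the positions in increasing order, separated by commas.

S, T, and Y are the three residues with a side-chain hydroxyl.
Matching residues: T7.

7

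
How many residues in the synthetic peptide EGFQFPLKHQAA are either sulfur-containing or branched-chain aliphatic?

1

Sulfur-containing: C, M. Branched-chain aliphatic: I, L, V.
Sulfur-containing residues here: none (0).
Branched-chain aliphatic residues here: L7 (1).
The two groups share no amino acid, so total = 0 + 1 = 1.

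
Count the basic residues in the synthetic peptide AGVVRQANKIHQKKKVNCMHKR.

Lysine (K), arginine (R), and histidine (H) have basic, nitrogen-containing side chains.
Matching residues: R5, K9, H11, K13, K14, K15, H20, K21, R22.

9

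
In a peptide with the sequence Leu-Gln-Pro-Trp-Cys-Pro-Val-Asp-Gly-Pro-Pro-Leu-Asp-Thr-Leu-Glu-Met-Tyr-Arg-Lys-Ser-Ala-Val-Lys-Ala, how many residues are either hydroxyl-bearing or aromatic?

4

Hydroxyl-bearing: S, T, Y. Aromatic: F, W, Y.
Hydroxyl-bearing residues here: Thr14, Tyr18, Ser21 (3).
Aromatic residues here: Trp4, Tyr18 (2).
Y is in both groups, so the 1 Y residue must not be double-counted.
Total = 3 + 2 − 1 = 4.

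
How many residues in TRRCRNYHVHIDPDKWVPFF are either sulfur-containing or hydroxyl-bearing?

Sulfur-containing: C, M. Hydroxyl-bearing: S, T, Y.
Sulfur-containing residues here: C4 (1).
Hydroxyl-bearing residues here: T1, Y7 (2).
The two groups share no amino acid, so total = 1 + 2 = 3.

3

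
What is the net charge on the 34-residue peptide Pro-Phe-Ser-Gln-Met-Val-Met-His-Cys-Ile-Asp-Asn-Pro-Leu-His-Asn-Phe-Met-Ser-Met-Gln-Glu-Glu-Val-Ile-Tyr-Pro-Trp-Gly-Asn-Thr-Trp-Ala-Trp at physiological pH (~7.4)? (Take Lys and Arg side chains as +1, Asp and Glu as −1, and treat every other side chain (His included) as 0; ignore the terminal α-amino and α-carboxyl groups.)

-3

Positive (K, R): none → +0.
Negative (D, E): Asp11, Glu22, Glu23 → −3.
Net charge = (+0) + (−3) = −3.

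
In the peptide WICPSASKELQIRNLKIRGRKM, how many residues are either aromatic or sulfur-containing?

Aromatic: F, W, Y. Sulfur-containing: C, M.
Aromatic residues here: W1 (1).
Sulfur-containing residues here: C3, M22 (2).
The two groups share no amino acid, so total = 1 + 2 = 3.

3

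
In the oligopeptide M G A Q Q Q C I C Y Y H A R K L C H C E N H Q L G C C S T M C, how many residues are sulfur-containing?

9

The sulfur-bearing residues are cysteine (–SH) and methionine (–S–CH₃).
Matching residues: M1, C7, C9, C17, C19, C26, C27, M30, C31.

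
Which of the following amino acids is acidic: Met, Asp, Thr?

Asp

Aspartate (D) and glutamate (E) have carboxylic-acid side chains and are the acidic amino acids.
Of the listed options, only Asp belongs to this group.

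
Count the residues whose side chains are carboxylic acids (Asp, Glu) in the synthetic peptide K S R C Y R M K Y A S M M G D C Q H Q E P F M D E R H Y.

Matching residues: D15, E20, D24, E25.

4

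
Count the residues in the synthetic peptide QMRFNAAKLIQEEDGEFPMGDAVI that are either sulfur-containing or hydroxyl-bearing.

Sulfur-containing: C, M. Hydroxyl-bearing: S, T, Y.
Sulfur-containing residues here: M2, M19 (2).
Hydroxyl-bearing residues here: none (0).
The two groups share no amino acid, so total = 2 + 0 = 2.

2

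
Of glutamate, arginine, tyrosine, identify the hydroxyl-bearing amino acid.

tyrosine

The –OH-bearing residues are Ser, Thr (aliphatic alcohols), and Tyr (phenol).
Of the listed options, only tyrosine belongs to this group.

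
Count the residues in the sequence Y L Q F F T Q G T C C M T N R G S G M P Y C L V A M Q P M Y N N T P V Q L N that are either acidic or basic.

Acidic: D, E. Basic: H, K, R.
Acidic residues here: none (0).
Basic residues here: R15 (1).
The two groups share no amino acid, so total = 0 + 1 = 1.

1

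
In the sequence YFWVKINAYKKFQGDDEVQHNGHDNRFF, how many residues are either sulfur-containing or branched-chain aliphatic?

3

Sulfur-containing: C, M. Branched-chain aliphatic: I, L, V.
Sulfur-containing residues here: none (0).
Branched-chain aliphatic residues here: V4, I6, V18 (3).
The two groups share no amino acid, so total = 0 + 3 = 3.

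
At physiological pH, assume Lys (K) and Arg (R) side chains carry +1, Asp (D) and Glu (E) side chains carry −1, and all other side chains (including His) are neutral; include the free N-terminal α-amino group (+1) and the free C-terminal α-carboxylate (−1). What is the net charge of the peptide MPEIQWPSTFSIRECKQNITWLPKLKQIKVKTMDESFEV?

Positive (K, R): R13, K16, K24, K26, K29, K31 → +6.
Negative (D, E): E3, E14, D34, E35, E38 → −5.
The N-terminus (+1) and C-terminus (−1) cancel.
Net charge = (+6) + (−5) = +1.

+1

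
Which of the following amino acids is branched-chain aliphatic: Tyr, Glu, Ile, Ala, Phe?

Valine (V), leucine (L), and isoleucine (I) are the branched-chain amino acids.
Of the listed options, only Ile belongs to this group.

Ile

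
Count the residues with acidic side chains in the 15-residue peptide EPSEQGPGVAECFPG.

3

Only D (aspartate) and E (glutamate) carry a side-chain carboxylic acid.
Matching residues: E1, E4, E11.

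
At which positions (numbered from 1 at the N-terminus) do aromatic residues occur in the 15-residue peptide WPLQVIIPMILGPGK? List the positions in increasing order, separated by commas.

1

Phenylalanine (F), tryptophan (W), and tyrosine (Y) have aromatic ring side chains.
Matching residues: W1.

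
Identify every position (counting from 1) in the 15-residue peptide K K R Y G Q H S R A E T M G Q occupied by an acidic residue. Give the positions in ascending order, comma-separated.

11

The acidic residues are Asp (D) and Glu (E), whose side chains end in a carboxylate group.
Matching residues: E11.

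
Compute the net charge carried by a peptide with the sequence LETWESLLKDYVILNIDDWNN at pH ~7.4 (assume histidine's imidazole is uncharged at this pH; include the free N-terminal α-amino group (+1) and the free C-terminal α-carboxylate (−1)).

-4

At pH ~7.4 the Lys and Arg side chains are protonated (+1), the Asp and Glu side chains are deprotonated (−1), and with His taken as neutral all other side chains carry no charge.
Positive (K, R): K9 → +1.
Negative (D, E): E2, E5, D10, D17, D18 → −5.
The N-terminus (+1) and C-terminus (−1) cancel.
Net charge = (+1) + (−5) = −4.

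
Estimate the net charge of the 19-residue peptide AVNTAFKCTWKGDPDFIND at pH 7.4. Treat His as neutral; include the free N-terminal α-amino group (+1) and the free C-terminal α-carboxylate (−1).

-1

Near pH 7.4, K and R contribute +1 each, D and E contribute −1 each, and every other side chain (His included, as stated) is uncharged.
Positive (K, R): K7, K11 → +2.
Negative (D, E): D13, D15, D19 → −3.
The N-terminus (+1) and C-terminus (−1) cancel.
Net charge = (+2) + (−3) = −1.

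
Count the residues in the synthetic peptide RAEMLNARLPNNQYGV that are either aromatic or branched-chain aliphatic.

Aromatic: F, W, Y. Branched-chain aliphatic: I, L, V.
Aromatic residues here: Y14 (1).
Branched-chain aliphatic residues here: L5, L9, V16 (3).
The two groups share no amino acid, so total = 1 + 3 = 4.

4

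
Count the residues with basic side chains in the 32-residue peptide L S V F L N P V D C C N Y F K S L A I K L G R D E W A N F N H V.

K, R, and H are the three residues with basic side chains (ε-amine, guanidinium, and imidazole respectively).
Matching residues: K15, K20, R23, H31.

4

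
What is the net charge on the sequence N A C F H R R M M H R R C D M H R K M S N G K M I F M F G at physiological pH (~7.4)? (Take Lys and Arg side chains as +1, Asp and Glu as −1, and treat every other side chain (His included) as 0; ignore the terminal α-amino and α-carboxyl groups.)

+6

Positive (K, R): R6, R7, R11, R12, R17, K18, K23 → +7.
Negative (D, E): D14 → −1.
Net charge = (+7) + (−1) = +6.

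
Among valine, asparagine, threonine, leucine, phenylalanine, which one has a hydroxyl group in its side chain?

S, T, and Y are the three residues with a side-chain hydroxyl.
Of the listed options, only threonine belongs to this group.

threonine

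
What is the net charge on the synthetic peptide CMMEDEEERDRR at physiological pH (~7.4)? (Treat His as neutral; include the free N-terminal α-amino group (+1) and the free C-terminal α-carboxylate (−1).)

-3

At pH ~7.4 the Lys and Arg side chains are protonated (+1), the Asp and Glu side chains are deprotonated (−1), and with His taken as neutral all other side chains carry no charge.
Positive (K, R): R9, R11, R12 → +3.
Negative (D, E): E4, D5, E6, E7, E8, D10 → −6.
The N-terminus (+1) and C-terminus (−1) cancel.
Net charge = (+3) + (−6) = −3.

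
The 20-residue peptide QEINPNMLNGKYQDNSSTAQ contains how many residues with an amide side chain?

7

Asparagine (N) and glutamine (Q) have uncharged amide side chains.
Matching residues: Q1, N4, N6, N9, Q13, N15, Q20.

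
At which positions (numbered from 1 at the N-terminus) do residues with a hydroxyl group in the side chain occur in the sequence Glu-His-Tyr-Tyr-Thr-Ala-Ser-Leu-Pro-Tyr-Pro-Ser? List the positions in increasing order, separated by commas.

The –OH-bearing residues are Ser, Thr (aliphatic alcohols), and Tyr (phenol).
Matching residues: Tyr3, Tyr4, Thr5, Ser7, Tyr10, Ser12.

3, 4, 5, 7, 10, 12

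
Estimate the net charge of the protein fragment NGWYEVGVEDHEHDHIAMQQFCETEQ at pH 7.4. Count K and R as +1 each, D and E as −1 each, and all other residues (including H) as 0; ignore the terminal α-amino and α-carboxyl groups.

Positive (K, R): none → +0.
Negative (D, E): E5, E9, D10, E12, D14, E23, E25 → −7.
Net charge = (+0) + (−7) = −7.

-7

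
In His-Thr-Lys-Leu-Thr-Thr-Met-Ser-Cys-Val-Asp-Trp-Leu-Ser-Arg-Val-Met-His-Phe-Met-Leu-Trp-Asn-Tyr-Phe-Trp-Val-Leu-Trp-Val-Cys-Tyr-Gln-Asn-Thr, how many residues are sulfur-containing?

Cysteine (C, thiol) and methionine (M, thioether) are the two sulfur-containing amino acids.
Matching residues: Met7, Cys9, Met17, Met20, Cys31.

5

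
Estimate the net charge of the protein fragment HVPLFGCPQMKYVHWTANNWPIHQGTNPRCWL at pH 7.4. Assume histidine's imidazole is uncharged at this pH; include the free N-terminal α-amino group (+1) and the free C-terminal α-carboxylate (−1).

Near pH 7.4, K and R contribute +1 each, D and E contribute −1 each, and every other side chain (His included, as stated) is uncharged.
Positive (K, R): K11, R29 → +2.
Negative (D, E): none → −0.
The N-terminus (+1) and C-terminus (−1) cancel.
Net charge = (+2) + (−0) = +2.

+2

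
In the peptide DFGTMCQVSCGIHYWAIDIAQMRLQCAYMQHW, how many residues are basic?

The basic amino acids are Lys (K), Arg (R), and His (H).
Matching residues: H13, R23, H31.

3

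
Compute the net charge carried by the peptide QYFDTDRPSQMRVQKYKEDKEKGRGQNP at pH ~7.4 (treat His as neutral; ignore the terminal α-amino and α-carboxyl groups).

+2

At pH ~7.4 the Lys and Arg side chains are protonated (+1), the Asp and Glu side chains are deprotonated (−1), and with His taken as neutral all other side chains carry no charge.
Positive (K, R): R7, R12, K15, K17, K20, K22, R24 → +7.
Negative (D, E): D4, D6, E18, D19, E21 → −5.
Net charge = (+7) + (−5) = +2.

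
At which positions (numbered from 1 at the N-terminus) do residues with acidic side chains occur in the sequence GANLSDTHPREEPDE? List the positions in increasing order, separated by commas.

6, 11, 12, 14, 15

The acidic residues are Asp (D) and Glu (E), whose side chains end in a carboxylate group.
Matching residues: D6, E11, E12, D14, E15.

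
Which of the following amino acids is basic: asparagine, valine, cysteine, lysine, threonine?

K, R, and H are the three residues with basic side chains (ε-amine, guanidinium, and imidazole respectively).
Of the listed options, only lysine belongs to this group.

lysine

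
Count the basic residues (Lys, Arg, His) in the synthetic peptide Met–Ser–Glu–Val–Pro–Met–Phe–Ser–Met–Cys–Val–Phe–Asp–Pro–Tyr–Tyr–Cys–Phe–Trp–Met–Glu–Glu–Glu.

None of the 23 residues belong to this group.

0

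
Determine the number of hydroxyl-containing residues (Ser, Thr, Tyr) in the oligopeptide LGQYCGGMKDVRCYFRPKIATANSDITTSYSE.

9

Matching residues: Y4, Y14, T21, S24, T27, T28, S29, Y30, S31.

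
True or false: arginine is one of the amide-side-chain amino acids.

False

The amide-side-chain residues are Asn (N) and Gln (Q).
Arginine is not in this group.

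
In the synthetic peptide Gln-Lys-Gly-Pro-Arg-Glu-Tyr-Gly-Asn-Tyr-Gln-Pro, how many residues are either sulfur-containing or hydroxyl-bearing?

2

Sulfur-containing: C, M. Hydroxyl-bearing: S, T, Y.
Sulfur-containing residues here: none (0).
Hydroxyl-bearing residues here: Tyr7, Tyr10 (2).
The two groups share no amino acid, so total = 0 + 2 = 2.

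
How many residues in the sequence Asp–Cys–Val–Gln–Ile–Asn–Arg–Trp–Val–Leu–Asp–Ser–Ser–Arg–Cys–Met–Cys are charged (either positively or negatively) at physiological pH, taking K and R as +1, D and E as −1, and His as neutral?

4

Charged side chains at pH ~7.4: K, R (positive); D, E (negative).
Matching residues: Asp1, Arg7, Asp11, Arg14.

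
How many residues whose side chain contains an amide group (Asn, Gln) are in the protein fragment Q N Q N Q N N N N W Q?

Matching residues: Q1, N2, Q3, N4, Q5, N6, N7, N8, N9, Q11.

10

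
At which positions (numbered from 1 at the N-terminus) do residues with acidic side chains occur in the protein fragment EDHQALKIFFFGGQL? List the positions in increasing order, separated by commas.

The acidic residues are Asp (D) and Glu (E), whose side chains end in a carboxylate group.
Matching residues: E1, D2.

1, 2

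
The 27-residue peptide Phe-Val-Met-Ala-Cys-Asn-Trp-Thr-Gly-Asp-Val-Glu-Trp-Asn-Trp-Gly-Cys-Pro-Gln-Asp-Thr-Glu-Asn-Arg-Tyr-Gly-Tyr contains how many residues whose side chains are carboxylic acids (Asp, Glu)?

4

Matching residues: Asp10, Glu12, Asp20, Glu22.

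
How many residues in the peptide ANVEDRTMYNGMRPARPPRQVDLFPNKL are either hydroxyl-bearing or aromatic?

Hydroxyl-bearing: S, T, Y. Aromatic: F, W, Y.
Hydroxyl-bearing residues here: T7, Y9 (2).
Aromatic residues here: Y9, F24 (2).
Y is in both groups, so the 1 Y residue must not be double-counted.
Total = 2 + 2 − 1 = 3.

3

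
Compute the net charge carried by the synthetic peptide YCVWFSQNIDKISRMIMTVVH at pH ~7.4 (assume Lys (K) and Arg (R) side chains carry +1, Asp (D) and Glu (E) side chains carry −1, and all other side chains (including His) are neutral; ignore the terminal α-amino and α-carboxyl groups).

Positive (K, R): K11, R14 → +2.
Negative (D, E): D10 → −1.
Net charge = (+2) + (−1) = +1.

+1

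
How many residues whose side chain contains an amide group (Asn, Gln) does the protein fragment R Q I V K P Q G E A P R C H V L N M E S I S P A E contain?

3

Matching residues: Q2, Q7, N17.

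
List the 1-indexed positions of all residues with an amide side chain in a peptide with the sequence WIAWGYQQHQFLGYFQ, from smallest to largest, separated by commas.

7, 8, 10, 16

Asparagine (N) and glutamine (Q) have uncharged amide side chains.
Matching residues: Q7, Q8, Q10, Q16.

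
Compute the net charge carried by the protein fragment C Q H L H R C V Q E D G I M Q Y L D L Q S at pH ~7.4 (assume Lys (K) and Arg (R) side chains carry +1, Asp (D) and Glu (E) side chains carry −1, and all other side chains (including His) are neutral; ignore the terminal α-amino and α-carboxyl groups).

Positive (K, R): R6 → +1.
Negative (D, E): E10, D11, D18 → −3.
Net charge = (+1) + (−3) = −2.

-2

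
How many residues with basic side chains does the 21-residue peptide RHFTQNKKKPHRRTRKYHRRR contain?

K, R, and H are the three residues with basic side chains (ε-amine, guanidinium, and imidazole respectively).
Matching residues: R1, H2, K7, K8, K9, H11, R12, R13, R15, K16, H18, R19, R20, R21.

14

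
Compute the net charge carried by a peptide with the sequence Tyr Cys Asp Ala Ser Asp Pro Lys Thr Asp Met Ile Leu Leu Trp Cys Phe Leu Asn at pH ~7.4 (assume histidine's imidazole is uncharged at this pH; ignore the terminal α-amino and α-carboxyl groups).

Near pH 7.4, K and R contribute +1 each, D and E contribute −1 each, and every other side chain (His included, as stated) is uncharged.
Positive (K, R): Lys8 → +1.
Negative (D, E): Asp3, Asp6, Asp10 → −3.
Net charge = (+1) + (−3) = −2.

-2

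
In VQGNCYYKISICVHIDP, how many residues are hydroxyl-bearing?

S, T, and Y are the three residues with a side-chain hydroxyl.
Matching residues: Y6, Y7, S10.

3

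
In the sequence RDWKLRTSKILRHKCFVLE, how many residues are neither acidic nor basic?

Acidic: D, E. Basic: K, R, H. All other residues are neither.
Matching residues: W3, L5, T7, S8, I10, L11, C15, F16, V17, L18.

10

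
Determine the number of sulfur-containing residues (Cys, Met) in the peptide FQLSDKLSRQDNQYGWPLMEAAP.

1

Matching residues: M19.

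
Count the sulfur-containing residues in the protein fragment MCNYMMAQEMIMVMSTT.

7

Only Cys (C) and Met (M) have a sulfur atom in the side chain.
Matching residues: M1, C2, M5, M6, M10, M12, M14.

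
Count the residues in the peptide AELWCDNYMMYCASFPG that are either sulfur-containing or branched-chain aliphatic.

5

Sulfur-containing: C, M. Branched-chain aliphatic: I, L, V.
Sulfur-containing residues here: C5, M9, M10, C12 (4).
Branched-chain aliphatic residues here: L3 (1).
The two groups share no amino acid, so total = 4 + 1 = 5.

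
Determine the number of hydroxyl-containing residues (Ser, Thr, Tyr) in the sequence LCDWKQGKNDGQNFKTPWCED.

1

Matching residues: T16.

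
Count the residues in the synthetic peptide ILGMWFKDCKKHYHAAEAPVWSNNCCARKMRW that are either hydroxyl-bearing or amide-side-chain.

4

Hydroxyl-bearing: S, T, Y. Amide-side-chain: N, Q.
Hydroxyl-bearing residues here: Y13, S22 (2).
Amide-side-chain residues here: N23, N24 (2).
The two groups share no amino acid, so total = 2 + 2 = 4.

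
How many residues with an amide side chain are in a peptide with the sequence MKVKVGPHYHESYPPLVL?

0

Only N (asparagine) and Q (glutamine) carry a side-chain carboxamide.
None of the 18 residues belong to this group.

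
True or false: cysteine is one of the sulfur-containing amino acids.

True

Cysteine (C, thiol) and methionine (M, thioether) are the two sulfur-containing amino acids.
Cysteine is in this group.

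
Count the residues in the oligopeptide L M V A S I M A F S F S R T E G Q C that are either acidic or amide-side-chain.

2

Acidic: D, E. Amide-side-chain: N, Q.
Acidic residues here: E15 (1).
Amide-side-chain residues here: Q17 (1).
The two groups share no amino acid, so total = 1 + 1 = 2.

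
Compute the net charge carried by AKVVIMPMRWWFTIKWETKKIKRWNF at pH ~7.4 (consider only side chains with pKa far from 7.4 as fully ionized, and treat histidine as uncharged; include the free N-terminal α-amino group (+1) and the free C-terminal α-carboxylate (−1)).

Near pH 7.4, K and R contribute +1 each, D and E contribute −1 each, and every other side chain (His included, as stated) is uncharged.
Positive (K, R): K2, R9, K15, K19, K20, K22, R23 → +7.
Negative (D, E): E17 → −1.
The N-terminus (+1) and C-terminus (−1) cancel.
Net charge = (+7) + (−1) = +6.

+6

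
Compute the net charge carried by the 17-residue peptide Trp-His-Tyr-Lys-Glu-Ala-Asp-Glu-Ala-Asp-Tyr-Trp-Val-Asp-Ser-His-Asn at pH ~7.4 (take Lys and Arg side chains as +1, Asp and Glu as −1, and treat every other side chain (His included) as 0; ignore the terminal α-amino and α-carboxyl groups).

Positive (K, R): Lys4 → +1.
Negative (D, E): Glu5, Asp7, Glu8, Asp10, Asp14 → −5.
Net charge = (+1) + (−5) = −4.

-4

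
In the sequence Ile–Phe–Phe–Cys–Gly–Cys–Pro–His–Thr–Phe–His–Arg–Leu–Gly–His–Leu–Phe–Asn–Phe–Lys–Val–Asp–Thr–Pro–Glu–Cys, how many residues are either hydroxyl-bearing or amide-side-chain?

3

Hydroxyl-bearing: S, T, Y. Amide-side-chain: N, Q.
Hydroxyl-bearing residues here: Thr9, Thr23 (2).
Amide-side-chain residues here: Asn18 (1).
The two groups share no amino acid, so total = 2 + 1 = 3.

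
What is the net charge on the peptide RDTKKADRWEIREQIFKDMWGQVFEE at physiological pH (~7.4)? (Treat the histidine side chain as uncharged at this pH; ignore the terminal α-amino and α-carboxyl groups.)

The side chains ionized at physiological pH are Lys/Arg (+1) and Asp/Glu (−1); with His treated as neutral, nothing else contributes.
Positive (K, R): R1, K4, K5, R8, R12, K17 → +6.
Negative (D, E): D2, D7, E10, E13, D18, E25, E26 → −7.
Net charge = (+6) + (−7) = −1.

-1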